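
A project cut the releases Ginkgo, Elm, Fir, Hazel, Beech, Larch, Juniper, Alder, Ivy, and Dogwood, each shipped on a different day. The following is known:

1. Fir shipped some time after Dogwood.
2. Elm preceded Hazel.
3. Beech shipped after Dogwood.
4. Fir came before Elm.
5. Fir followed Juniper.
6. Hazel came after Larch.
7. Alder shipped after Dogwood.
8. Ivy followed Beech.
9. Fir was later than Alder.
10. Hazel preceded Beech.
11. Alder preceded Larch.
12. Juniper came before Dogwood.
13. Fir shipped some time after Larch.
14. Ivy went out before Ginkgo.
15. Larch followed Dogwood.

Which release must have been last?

Every other release has a chain of constraints placing it before Ginkgo, so Ginkgo is last.

Ginkgo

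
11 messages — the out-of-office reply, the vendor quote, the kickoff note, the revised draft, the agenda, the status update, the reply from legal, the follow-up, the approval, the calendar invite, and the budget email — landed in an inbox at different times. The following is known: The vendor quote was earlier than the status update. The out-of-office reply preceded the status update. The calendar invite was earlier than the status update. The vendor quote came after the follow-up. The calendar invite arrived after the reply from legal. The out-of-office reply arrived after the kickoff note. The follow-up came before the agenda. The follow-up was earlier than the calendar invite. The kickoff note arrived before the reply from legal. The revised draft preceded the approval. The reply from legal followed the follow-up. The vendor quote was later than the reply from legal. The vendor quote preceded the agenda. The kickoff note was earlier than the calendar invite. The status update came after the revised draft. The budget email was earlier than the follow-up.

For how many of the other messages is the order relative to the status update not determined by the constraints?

2

Forced before the status update: the budget email, the calendar invite, the follow-up, the kickoff note, the out-of-office reply, the reply from legal, the revised draft, and the vendor quote.
That leaves the agenda and the approval with no forced order relative to the status update — 2.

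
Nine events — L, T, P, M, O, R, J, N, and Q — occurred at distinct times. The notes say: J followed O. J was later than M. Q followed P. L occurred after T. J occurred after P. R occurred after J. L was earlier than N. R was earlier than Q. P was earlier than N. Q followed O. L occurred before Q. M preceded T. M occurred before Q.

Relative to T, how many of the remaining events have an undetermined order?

Forced before T: M; forced after T: L, N, and Q.
That leaves J, O, P, and R with no forced order relative to T — 4.

4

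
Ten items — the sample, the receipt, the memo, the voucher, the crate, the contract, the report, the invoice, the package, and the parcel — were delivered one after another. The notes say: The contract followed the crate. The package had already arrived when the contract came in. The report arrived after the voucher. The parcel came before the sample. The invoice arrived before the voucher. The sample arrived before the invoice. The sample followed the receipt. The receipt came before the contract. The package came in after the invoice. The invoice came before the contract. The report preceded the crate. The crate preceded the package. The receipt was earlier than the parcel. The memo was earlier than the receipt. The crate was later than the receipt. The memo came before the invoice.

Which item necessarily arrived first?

The memo has a chain of constraints placing it before every other item, so the memo must be first.

the memo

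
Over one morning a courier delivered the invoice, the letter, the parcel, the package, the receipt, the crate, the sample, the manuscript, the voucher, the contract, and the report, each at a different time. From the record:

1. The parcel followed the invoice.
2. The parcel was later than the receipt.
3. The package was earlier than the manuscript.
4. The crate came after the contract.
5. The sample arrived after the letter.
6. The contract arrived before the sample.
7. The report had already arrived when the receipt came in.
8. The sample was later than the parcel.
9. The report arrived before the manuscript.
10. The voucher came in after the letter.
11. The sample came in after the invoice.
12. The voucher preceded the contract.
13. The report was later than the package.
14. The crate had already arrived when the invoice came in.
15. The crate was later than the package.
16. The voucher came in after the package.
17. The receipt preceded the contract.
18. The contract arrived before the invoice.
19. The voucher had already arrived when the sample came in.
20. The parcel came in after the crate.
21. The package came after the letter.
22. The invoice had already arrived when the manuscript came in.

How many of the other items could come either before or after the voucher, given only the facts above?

Forced before the voucher: the letter and the package; forced after the voucher: the contract, the crate, the invoice, the manuscript, the parcel, and the sample.
That leaves the receipt and the report with no forced order relative to the voucher — 2.

2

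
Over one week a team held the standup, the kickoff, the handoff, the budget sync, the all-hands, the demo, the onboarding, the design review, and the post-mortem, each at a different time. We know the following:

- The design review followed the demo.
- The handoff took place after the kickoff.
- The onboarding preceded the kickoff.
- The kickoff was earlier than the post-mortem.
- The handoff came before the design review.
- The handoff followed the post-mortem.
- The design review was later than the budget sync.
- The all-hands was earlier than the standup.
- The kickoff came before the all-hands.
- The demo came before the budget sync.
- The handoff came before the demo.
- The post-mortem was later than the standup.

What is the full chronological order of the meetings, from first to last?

the onboarding, the kickoff, the all-hands, the standup, the post-mortem, the handoff, the demo, the budget sync, the design review

The constraints fix every adjacent pair, so only one ordering works:
the onboarding → the kickoff → the all-hands → the standup → the post-mortem → the handoff → the demo → the budget sync → the design review.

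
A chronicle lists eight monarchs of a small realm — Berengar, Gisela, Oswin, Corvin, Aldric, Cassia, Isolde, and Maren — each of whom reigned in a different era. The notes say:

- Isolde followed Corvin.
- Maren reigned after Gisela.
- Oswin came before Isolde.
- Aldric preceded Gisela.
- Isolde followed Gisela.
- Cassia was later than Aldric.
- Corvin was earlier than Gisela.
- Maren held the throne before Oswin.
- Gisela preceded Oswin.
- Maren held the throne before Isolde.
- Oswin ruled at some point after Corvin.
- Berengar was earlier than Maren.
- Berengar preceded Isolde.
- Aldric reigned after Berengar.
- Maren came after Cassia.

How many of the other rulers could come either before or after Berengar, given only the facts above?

1

Forced after Berengar: Aldric, Cassia, Gisela, Isolde, Maren, and Oswin.
That leaves Corvin with no forced order relative to Berengar — 1.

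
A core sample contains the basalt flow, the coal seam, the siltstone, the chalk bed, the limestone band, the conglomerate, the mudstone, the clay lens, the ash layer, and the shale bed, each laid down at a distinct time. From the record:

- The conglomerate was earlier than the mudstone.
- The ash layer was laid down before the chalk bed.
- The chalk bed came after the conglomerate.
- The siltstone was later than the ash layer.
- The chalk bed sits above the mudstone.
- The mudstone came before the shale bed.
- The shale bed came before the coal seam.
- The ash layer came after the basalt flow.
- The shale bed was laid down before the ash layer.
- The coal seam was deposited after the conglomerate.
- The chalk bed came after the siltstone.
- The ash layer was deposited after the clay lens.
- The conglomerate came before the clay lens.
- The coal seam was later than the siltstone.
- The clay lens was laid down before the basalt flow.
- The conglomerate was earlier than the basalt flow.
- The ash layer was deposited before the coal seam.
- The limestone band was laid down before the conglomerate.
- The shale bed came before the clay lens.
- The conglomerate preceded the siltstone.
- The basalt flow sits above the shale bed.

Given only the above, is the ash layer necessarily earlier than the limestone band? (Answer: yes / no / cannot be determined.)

Tracing the constraints gives the limestone band → the conglomerate → the clay lens → the ash layer, so the limestone band must come before the ash layer.
That means the ash layer cannot be before the limestone band.

no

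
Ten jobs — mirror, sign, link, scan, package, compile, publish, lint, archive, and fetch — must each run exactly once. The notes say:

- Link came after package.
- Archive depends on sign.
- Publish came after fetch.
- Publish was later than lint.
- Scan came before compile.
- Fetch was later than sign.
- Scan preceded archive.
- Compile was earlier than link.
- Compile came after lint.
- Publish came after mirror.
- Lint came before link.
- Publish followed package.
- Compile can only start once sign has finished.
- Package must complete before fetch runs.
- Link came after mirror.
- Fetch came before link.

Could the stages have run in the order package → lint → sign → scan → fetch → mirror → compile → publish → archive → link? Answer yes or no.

yes

Check each stated constraint against the proposed order — e.g. lint is ahead of link; package is ahead of link. Every pair is in the required order; nothing is violated.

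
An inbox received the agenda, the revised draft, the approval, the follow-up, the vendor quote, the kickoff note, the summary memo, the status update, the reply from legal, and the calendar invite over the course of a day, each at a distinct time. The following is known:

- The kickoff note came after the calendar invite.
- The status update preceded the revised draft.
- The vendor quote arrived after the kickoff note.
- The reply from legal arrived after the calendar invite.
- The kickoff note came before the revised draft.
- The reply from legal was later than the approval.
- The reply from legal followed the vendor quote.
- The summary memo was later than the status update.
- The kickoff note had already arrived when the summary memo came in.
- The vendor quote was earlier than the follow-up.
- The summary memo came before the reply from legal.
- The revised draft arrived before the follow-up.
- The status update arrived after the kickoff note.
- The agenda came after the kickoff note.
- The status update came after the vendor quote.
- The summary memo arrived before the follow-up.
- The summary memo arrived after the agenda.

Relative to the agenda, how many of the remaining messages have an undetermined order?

4

Forced before the agenda: the calendar invite and the kickoff note; forced after the agenda: the follow-up, the reply from legal, and the summary memo.
That leaves the approval, the revised draft, the status update, and the vendor quote with no forced order relative to the agenda — 4.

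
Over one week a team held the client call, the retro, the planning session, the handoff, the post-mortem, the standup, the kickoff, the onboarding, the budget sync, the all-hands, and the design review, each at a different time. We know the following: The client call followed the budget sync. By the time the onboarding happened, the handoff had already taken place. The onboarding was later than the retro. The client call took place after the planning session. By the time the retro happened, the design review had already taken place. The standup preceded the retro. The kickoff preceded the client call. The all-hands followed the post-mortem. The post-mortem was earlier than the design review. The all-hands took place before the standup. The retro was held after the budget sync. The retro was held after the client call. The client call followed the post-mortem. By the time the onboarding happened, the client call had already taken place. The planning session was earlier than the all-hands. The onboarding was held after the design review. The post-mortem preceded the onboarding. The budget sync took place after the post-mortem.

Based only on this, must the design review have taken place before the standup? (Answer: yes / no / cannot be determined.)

cannot be determined

No chain of stated constraints runs from the design review to the standup, and none runs from the standup to the design review either.
So the relative order of the design review and the standup is not fixed by the given facts.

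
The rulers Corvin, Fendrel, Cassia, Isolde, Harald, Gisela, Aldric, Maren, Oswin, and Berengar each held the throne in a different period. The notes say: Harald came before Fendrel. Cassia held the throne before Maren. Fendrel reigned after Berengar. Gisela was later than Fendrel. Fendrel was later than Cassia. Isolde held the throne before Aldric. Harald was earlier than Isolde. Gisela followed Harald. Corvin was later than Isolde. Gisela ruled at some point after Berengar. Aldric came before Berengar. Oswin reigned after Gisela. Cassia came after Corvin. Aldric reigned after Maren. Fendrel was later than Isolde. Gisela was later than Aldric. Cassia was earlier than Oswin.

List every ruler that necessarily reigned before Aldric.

Cassia, Corvin, Harald, Isolde, Maren

Directly stated before Aldric: Isolde and Maren.
Cassia reaches Aldric via Cassia → Maren → Aldric.
Corvin reaches Aldric via Corvin → Cassia → Maren → Aldric.
Harald reaches Aldric via Harald → Isolde → Aldric.
No chain forces Oswin (or any of the others) ahead of Aldric.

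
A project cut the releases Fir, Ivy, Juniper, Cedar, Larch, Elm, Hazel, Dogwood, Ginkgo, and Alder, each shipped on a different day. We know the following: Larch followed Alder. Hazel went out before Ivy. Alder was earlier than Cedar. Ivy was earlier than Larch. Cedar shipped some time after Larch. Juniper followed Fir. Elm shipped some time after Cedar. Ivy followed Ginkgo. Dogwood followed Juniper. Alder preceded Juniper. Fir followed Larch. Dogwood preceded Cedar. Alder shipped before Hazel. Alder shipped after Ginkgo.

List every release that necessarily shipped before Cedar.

Alder, Dogwood, Fir, Ginkgo, Hazel, Ivy, Juniper, Larch

Directly stated before Cedar: Alder, Dogwood, and Larch.
Fir reaches Cedar via Fir → Juniper → Dogwood → Cedar.
Ginkgo reaches Cedar via Ginkgo → Alder → Cedar.
Hazel reaches Cedar via Hazel → Ivy → Larch → Cedar.
Likewise Ivy and Juniper each reach Cedar by chaining the stated constraints.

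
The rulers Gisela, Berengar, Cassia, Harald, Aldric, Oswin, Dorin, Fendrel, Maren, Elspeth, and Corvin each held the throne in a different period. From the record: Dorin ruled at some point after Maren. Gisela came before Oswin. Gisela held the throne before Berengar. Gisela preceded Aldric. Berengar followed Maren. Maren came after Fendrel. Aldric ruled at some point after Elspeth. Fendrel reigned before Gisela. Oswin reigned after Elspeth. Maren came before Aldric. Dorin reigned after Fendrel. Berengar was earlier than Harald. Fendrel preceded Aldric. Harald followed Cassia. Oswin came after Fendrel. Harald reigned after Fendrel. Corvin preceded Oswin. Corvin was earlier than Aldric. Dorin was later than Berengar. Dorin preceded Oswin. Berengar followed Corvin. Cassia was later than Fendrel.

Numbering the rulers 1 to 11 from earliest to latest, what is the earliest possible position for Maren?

2

Fendrel must come before Maren — 1 forced predecessor.
Nothing else is forced ahead of Maren, so their earliest slot is position 1 + 1 = 2.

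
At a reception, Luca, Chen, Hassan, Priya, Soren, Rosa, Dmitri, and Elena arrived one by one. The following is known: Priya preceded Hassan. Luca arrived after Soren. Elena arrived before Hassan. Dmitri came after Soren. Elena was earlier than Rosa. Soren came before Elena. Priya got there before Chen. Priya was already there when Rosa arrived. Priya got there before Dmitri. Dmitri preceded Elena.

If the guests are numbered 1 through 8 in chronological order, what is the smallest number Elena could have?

4

Dmitri, Priya, and Soren must all come before Elena — 3 forced predecessors.
Nothing else is forced ahead of Elena, so their earliest slot is position 3 + 1 = 4.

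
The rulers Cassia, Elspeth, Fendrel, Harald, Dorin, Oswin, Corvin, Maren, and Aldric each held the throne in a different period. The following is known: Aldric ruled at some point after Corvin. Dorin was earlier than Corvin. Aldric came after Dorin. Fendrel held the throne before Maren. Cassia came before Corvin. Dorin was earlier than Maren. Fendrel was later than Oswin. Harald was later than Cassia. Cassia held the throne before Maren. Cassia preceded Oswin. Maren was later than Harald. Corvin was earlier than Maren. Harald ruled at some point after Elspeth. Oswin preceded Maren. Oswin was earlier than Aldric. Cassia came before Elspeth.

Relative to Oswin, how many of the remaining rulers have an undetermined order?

4

Forced before Oswin: Cassia; forced after Oswin: Aldric, Fendrel, and Maren.
That leaves Corvin, Dorin, Elspeth, and Harald with no forced order relative to Oswin — 4.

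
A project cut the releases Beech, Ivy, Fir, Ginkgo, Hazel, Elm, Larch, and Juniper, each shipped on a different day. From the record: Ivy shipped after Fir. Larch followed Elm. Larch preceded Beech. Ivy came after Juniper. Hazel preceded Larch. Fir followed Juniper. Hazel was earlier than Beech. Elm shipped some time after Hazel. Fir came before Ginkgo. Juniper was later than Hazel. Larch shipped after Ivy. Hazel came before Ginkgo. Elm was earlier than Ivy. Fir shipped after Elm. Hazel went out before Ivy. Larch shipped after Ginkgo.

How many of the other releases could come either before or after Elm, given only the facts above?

Forced before Elm: Hazel; forced after Elm: Beech, Fir, Ginkgo, Ivy, and Larch.
That leaves Juniper with no forced order relative to Elm — 1.

1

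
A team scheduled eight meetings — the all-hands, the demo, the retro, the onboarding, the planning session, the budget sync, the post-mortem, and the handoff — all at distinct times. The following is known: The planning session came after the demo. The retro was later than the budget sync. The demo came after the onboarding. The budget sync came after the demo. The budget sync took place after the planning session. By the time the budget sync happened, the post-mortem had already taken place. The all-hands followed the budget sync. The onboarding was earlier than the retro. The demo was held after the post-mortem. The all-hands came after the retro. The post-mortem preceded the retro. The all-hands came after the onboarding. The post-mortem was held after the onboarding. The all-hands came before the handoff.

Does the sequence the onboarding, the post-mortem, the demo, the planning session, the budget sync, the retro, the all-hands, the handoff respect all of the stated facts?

Check each stated constraint against the proposed order — e.g. the onboarding is ahead of the retro; the onboarding is ahead of the all-hands. Every pair is in the required order; nothing is violated.

yes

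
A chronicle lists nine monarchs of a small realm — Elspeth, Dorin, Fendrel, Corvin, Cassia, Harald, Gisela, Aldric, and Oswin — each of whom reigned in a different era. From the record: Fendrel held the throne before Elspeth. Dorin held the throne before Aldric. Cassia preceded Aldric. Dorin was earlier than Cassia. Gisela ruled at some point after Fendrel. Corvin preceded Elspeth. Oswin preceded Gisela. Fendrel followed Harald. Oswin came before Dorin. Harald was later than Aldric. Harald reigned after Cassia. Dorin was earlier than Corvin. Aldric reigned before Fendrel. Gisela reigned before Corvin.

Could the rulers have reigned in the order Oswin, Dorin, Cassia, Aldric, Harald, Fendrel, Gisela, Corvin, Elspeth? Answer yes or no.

Check each stated constraint against the proposed order — e.g. Dorin is ahead of Corvin; Oswin is ahead of Gisela. Every pair is in the required order; nothing is violated.

yes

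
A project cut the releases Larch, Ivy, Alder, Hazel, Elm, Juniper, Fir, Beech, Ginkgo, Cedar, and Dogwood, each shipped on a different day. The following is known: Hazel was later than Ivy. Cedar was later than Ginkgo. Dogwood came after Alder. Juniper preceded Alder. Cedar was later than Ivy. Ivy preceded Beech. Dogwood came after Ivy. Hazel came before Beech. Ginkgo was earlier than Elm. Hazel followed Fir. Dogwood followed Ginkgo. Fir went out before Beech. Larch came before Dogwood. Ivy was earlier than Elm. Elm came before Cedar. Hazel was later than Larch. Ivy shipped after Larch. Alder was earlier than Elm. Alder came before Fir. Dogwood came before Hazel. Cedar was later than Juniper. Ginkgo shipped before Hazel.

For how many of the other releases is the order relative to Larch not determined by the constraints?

Forced after Larch: Beech, Cedar, Dogwood, Elm, Hazel, and Ivy.
That leaves Alder, Fir, Ginkgo, and Juniper with no forced order relative to Larch — 4.

4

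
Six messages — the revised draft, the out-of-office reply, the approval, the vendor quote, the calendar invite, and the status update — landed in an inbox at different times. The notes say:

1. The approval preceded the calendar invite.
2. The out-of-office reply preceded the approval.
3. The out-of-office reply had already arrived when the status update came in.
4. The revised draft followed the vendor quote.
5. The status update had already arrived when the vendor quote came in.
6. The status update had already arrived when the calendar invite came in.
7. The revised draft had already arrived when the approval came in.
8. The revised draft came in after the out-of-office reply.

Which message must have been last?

Every other message has a chain of constraints placing it before the calendar invite, so the calendar invite is last.

the calendar invite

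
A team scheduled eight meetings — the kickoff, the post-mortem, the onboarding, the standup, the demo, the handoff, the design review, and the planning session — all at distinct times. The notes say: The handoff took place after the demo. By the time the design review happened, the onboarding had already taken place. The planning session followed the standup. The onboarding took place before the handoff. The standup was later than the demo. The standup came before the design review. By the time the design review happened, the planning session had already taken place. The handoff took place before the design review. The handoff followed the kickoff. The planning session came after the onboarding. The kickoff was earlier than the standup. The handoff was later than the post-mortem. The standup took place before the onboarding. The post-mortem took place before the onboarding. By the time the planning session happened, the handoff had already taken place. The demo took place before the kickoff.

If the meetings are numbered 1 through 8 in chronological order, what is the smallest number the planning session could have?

The demo, the handoff, the kickoff, the onboarding, the post-mortem, and the standup must all come before the planning session — 6 forced predecessors.
Nothing else is forced ahead of the planning session, so its earliest slot is position 6 + 1 = 7.

7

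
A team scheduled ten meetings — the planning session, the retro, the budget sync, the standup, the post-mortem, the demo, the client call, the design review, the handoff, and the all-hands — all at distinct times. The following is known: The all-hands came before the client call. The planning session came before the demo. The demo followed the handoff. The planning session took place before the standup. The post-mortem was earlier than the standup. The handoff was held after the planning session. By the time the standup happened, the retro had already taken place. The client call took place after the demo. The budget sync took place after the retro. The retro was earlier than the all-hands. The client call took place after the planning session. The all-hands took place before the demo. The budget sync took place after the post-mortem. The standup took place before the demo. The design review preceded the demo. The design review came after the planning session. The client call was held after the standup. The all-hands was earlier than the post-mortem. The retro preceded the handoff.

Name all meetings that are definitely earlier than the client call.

Directly stated before the client call: the all-hands, the demo, the planning session, and the standup.
The design review reaches the client call via the design review → the demo → the client call.
The handoff reaches the client call via the handoff → the demo → the client call.
The post-mortem reaches the client call via the post-mortem → the standup → the client call.
Likewise the retro reaches the client call by chaining the stated constraints.

the all-hands, the demo, the design review, the handoff, the planning session, the post-mortem, the retro, the standup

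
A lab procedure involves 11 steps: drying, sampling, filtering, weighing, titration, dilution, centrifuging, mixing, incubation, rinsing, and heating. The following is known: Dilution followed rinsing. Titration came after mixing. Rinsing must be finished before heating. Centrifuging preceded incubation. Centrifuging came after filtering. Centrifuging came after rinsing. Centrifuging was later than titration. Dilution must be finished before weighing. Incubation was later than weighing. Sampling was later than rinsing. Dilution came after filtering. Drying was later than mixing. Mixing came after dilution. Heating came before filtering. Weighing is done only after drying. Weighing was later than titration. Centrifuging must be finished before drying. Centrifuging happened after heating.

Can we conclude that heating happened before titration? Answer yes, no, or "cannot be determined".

yes

Chain the constraints: heating → filtering → dilution → mixing → titration. Each link is directly stated, so heating comes before titration.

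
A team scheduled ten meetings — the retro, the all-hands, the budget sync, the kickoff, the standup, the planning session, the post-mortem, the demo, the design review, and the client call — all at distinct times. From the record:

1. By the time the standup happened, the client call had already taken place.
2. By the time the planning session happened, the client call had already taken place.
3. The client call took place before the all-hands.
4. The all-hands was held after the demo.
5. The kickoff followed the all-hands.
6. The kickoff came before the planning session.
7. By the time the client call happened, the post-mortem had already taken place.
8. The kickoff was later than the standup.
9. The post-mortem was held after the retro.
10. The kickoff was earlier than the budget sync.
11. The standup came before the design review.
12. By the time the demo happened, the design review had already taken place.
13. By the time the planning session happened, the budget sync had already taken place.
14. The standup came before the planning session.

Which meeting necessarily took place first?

the retro

The retro has a chain of constraints placing it before every other meeting, so the retro must be first.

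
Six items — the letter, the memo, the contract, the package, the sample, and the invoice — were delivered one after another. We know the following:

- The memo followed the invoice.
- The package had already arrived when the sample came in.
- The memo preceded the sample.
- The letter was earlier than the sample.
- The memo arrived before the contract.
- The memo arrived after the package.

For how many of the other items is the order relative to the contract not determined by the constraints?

2

Forced before the contract: the invoice, the memo, and the package.
That leaves the letter and the sample with no forced order relative to the contract — 2.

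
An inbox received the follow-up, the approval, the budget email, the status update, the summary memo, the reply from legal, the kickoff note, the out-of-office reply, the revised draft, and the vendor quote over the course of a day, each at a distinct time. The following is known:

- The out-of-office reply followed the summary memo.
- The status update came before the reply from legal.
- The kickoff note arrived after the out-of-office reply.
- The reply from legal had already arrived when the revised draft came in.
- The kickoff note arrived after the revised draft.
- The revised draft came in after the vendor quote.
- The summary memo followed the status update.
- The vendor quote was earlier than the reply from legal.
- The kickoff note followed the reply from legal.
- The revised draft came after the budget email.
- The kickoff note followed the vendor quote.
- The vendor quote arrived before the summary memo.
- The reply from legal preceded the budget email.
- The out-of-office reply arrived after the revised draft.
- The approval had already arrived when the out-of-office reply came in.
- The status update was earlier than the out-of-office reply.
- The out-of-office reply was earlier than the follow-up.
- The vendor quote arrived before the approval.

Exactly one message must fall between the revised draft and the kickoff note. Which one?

Tracing the constraints gives the revised draft → the out-of-office reply → the kickoff note, so the out-of-office reply sits after the revised draft and before the kickoff note.
No other message is forced both after the revised draft and before the kickoff note.

the out-of-office reply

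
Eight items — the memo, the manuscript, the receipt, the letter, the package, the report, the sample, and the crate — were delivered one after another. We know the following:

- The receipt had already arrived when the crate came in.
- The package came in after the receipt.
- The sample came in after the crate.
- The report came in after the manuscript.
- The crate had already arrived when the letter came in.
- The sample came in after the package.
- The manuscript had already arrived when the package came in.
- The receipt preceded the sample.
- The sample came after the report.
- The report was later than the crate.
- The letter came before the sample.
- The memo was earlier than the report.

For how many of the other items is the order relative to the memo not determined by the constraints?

Forced after the memo: the report and the sample.
That leaves the crate, the letter, the manuscript, the package, and the receipt with no forced order relative to the memo — 5.

5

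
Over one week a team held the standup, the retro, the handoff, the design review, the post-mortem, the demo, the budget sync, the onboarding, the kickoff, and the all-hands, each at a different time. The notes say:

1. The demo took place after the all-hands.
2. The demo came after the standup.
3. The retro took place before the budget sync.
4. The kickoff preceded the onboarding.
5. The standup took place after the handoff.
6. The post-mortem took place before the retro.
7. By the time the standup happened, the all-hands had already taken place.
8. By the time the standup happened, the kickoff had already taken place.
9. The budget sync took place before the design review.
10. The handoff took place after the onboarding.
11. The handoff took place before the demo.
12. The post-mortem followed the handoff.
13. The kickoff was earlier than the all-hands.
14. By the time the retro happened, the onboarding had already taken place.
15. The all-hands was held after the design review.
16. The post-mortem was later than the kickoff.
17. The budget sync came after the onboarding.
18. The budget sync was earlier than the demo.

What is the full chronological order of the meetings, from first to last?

the kickoff, the onboarding, the handoff, the post-mortem, the retro, the budget sync, the design review, the all-hands, the standup, the demo

The constraints fix every adjacent pair, so only one ordering works:
the kickoff → the onboarding → the handoff → the post-mortem → the retro → the budget sync → the design review → the all-hands → the standup → the demo.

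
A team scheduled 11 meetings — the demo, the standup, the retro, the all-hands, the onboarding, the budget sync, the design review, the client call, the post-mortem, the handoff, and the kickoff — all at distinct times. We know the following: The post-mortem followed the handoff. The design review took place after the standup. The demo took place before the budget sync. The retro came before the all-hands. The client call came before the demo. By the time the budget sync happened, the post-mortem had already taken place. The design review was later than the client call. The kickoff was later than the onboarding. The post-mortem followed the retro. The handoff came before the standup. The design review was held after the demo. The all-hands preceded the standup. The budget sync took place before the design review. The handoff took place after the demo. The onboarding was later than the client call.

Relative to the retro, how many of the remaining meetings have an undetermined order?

Forced after the retro: the all-hands, the budget sync, the design review, the post-mortem, and the standup.
That leaves the client call, the demo, the handoff, the kickoff, and the onboarding with no forced order relative to the retro — 5.

5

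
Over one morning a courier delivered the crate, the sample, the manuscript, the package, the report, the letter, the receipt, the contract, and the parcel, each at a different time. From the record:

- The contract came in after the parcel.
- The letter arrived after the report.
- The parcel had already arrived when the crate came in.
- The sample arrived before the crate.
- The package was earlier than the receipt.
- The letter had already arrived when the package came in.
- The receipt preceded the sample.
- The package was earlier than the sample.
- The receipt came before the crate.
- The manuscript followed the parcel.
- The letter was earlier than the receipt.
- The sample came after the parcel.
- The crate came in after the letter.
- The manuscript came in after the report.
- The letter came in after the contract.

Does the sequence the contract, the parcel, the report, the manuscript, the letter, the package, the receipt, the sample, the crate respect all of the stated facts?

The constraints require the parcel before the contract, but in the proposed sequence the contract appears ahead of the parcel. That one violation is enough.

no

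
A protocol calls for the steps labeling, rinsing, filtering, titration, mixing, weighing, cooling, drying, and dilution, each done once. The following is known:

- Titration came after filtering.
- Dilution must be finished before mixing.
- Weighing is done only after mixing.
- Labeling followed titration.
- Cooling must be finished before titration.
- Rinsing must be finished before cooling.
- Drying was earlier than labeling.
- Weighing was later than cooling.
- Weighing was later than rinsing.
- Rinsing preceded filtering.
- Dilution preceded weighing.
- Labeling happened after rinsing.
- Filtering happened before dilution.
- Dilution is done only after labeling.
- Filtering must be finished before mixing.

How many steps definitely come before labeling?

Directly stated before labeling: drying, rinsing, and titration.
Cooling reaches labeling via cooling → titration → labeling.
Filtering reaches labeling via filtering → titration → labeling.
No chain forces weighing (or any of the others) ahead of labeling.
That's cooling, drying, filtering, rinsing, and titration — 5 in all.

5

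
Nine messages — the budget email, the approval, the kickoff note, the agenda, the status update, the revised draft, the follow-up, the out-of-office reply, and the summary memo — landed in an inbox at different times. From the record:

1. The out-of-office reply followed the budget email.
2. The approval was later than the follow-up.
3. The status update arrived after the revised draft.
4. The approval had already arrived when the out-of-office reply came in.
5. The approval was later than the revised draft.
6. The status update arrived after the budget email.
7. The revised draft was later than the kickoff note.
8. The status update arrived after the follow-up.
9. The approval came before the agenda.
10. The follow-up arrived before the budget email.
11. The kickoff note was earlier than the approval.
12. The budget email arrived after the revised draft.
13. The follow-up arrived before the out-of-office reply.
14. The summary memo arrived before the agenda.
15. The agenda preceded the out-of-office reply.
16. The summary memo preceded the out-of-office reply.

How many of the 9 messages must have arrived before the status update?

4

Directly stated before the status update: the budget email, the follow-up, and the revised draft.
The kickoff note reaches the status update via the kickoff note → the revised draft → the status update.
That's the budget email, the follow-up, the kickoff note, and the revised draft — 4 in all.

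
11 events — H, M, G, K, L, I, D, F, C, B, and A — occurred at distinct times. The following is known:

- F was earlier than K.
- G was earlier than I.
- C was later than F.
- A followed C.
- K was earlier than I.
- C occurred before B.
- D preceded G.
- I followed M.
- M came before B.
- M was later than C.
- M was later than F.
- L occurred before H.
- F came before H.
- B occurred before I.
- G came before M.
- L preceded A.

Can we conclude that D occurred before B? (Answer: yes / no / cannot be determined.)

yes

Chain the constraints: D → G → M → B. Each link is directly stated, so D comes before B.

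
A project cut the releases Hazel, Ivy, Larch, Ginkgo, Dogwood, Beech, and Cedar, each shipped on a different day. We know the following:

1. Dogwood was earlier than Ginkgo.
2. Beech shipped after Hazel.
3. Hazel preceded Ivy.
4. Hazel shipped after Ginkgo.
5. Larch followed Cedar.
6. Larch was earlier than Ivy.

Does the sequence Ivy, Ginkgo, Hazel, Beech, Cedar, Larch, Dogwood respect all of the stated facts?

no

The constraints require Larch before Ivy, but in the proposed sequence Ivy appears ahead of Larch. That one violation is enough.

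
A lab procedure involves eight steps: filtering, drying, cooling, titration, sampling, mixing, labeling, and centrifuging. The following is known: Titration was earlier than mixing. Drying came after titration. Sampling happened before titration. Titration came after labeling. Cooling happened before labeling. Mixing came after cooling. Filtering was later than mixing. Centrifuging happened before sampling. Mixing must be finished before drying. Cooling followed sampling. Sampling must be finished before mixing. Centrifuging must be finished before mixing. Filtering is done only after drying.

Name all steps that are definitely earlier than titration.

Directly stated before titration: labeling and sampling.
Centrifuging reaches titration via centrifuging → sampling → titration.
Cooling reaches titration via cooling → labeling → titration.
No chain forces mixing (or any of the others) ahead of titration.

centrifuging, cooling, labeling, sampling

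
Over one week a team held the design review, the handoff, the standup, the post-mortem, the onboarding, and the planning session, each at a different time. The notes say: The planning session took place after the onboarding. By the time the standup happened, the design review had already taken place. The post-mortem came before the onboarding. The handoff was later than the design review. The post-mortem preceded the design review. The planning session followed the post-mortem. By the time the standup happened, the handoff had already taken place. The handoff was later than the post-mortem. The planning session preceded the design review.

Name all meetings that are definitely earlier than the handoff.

the design review, the onboarding, the planning session, the post-mortem

Directly stated before the handoff: the design review and the post-mortem.
The onboarding reaches the handoff via the onboarding → the planning session → the design review → the handoff.
The planning session reaches the handoff via the planning session → the design review → the handoff.
No chain forces the standup ahead of the handoff.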